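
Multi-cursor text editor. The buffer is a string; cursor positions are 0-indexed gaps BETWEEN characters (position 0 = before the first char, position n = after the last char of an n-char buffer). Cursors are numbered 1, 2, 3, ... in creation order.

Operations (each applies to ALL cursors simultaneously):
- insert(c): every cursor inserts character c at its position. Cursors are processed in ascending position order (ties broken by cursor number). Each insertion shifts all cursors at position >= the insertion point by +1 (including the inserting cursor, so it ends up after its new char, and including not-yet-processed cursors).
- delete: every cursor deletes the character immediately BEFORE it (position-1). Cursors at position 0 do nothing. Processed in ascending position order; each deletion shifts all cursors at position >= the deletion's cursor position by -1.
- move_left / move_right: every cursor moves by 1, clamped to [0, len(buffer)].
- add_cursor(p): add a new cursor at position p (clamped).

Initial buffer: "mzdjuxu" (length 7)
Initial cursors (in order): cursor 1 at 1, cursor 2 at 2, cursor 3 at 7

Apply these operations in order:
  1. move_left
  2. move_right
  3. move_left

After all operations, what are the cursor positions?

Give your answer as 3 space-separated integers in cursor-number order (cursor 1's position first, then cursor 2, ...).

After op 1 (move_left): buffer="mzdjuxu" (len 7), cursors c1@0 c2@1 c3@6, authorship .......
After op 2 (move_right): buffer="mzdjuxu" (len 7), cursors c1@1 c2@2 c3@7, authorship .......
After op 3 (move_left): buffer="mzdjuxu" (len 7), cursors c1@0 c2@1 c3@6, authorship .......

Answer: 0 1 6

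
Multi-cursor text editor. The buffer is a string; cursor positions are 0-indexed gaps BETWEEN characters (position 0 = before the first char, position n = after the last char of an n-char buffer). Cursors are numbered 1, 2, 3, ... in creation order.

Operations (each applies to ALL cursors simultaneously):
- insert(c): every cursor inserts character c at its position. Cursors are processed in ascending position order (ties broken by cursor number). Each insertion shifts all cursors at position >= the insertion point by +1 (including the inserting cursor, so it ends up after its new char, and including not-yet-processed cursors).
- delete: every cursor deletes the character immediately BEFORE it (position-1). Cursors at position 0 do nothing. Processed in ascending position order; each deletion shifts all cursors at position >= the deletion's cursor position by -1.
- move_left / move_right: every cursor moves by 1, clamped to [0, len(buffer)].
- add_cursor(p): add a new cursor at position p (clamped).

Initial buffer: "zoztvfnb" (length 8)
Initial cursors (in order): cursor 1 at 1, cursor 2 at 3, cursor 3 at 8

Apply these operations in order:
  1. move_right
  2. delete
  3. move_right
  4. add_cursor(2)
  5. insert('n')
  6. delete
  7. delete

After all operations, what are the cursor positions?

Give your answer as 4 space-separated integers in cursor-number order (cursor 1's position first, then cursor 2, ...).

Answer: 0 0 1 0

Derivation:
After op 1 (move_right): buffer="zoztvfnb" (len 8), cursors c1@2 c2@4 c3@8, authorship ........
After op 2 (delete): buffer="zzvfn" (len 5), cursors c1@1 c2@2 c3@5, authorship .....
After op 3 (move_right): buffer="zzvfn" (len 5), cursors c1@2 c2@3 c3@5, authorship .....
After op 4 (add_cursor(2)): buffer="zzvfn" (len 5), cursors c1@2 c4@2 c2@3 c3@5, authorship .....
After op 5 (insert('n')): buffer="zznnvnfnn" (len 9), cursors c1@4 c4@4 c2@6 c3@9, authorship ..14.2..3
After op 6 (delete): buffer="zzvfn" (len 5), cursors c1@2 c4@2 c2@3 c3@5, authorship .....
After op 7 (delete): buffer="f" (len 1), cursors c1@0 c2@0 c4@0 c3@1, authorship .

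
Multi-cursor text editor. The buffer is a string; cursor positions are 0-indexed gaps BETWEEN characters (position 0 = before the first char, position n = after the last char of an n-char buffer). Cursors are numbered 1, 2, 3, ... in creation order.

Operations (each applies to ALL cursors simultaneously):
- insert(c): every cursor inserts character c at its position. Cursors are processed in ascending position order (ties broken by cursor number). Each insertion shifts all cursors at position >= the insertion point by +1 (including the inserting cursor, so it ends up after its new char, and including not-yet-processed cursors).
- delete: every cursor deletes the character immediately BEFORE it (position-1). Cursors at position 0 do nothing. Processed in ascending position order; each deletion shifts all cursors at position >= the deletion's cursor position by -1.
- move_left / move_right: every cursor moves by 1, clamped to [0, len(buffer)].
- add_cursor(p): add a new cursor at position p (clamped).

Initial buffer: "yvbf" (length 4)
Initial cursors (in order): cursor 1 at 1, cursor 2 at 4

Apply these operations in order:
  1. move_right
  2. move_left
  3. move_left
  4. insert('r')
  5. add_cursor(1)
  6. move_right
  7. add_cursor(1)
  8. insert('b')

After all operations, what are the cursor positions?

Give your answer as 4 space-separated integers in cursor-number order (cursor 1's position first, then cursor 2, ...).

After op 1 (move_right): buffer="yvbf" (len 4), cursors c1@2 c2@4, authorship ....
After op 2 (move_left): buffer="yvbf" (len 4), cursors c1@1 c2@3, authorship ....
After op 3 (move_left): buffer="yvbf" (len 4), cursors c1@0 c2@2, authorship ....
After op 4 (insert('r')): buffer="ryvrbf" (len 6), cursors c1@1 c2@4, authorship 1..2..
After op 5 (add_cursor(1)): buffer="ryvrbf" (len 6), cursors c1@1 c3@1 c2@4, authorship 1..2..
After op 6 (move_right): buffer="ryvrbf" (len 6), cursors c1@2 c3@2 c2@5, authorship 1..2..
After op 7 (add_cursor(1)): buffer="ryvrbf" (len 6), cursors c4@1 c1@2 c3@2 c2@5, authorship 1..2..
After op 8 (insert('b')): buffer="rbybbvrbbf" (len 10), cursors c4@2 c1@5 c3@5 c2@9, authorship 14.13.2.2.

Answer: 5 9 5 2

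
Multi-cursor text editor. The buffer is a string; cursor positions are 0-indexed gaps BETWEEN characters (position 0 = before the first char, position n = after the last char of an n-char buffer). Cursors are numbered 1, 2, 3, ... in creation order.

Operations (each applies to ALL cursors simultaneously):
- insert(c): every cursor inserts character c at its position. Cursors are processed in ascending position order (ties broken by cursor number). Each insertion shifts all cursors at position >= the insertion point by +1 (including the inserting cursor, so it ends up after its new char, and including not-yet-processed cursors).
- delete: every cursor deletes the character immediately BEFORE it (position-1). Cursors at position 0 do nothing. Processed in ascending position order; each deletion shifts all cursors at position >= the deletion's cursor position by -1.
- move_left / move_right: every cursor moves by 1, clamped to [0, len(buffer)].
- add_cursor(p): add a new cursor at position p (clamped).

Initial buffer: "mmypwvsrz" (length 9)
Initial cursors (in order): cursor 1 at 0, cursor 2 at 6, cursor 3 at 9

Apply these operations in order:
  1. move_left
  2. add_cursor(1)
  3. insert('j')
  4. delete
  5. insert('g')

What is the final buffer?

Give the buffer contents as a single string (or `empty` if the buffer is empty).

After op 1 (move_left): buffer="mmypwvsrz" (len 9), cursors c1@0 c2@5 c3@8, authorship .........
After op 2 (add_cursor(1)): buffer="mmypwvsrz" (len 9), cursors c1@0 c4@1 c2@5 c3@8, authorship .........
After op 3 (insert('j')): buffer="jmjmypwjvsrjz" (len 13), cursors c1@1 c4@3 c2@8 c3@12, authorship 1.4....2...3.
After op 4 (delete): buffer="mmypwvsrz" (len 9), cursors c1@0 c4@1 c2@5 c3@8, authorship .........
After op 5 (insert('g')): buffer="gmgmypwgvsrgz" (len 13), cursors c1@1 c4@3 c2@8 c3@12, authorship 1.4....2...3.

Answer: gmgmypwgvsrgz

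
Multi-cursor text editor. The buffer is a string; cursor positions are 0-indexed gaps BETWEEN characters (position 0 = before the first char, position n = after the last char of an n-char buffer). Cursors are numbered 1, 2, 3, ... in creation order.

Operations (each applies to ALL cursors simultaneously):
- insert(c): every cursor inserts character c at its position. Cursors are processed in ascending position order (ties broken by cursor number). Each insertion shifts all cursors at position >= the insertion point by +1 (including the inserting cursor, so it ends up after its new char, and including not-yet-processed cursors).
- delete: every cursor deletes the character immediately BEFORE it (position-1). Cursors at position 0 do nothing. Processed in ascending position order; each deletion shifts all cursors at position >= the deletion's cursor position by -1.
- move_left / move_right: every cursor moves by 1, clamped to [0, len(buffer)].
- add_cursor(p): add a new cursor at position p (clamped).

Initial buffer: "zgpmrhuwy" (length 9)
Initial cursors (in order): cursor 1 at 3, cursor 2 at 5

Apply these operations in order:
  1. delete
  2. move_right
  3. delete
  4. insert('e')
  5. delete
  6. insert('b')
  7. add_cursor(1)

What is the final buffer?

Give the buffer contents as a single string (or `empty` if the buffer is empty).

After op 1 (delete): buffer="zgmhuwy" (len 7), cursors c1@2 c2@3, authorship .......
After op 2 (move_right): buffer="zgmhuwy" (len 7), cursors c1@3 c2@4, authorship .......
After op 3 (delete): buffer="zguwy" (len 5), cursors c1@2 c2@2, authorship .....
After op 4 (insert('e')): buffer="zgeeuwy" (len 7), cursors c1@4 c2@4, authorship ..12...
After op 5 (delete): buffer="zguwy" (len 5), cursors c1@2 c2@2, authorship .....
After op 6 (insert('b')): buffer="zgbbuwy" (len 7), cursors c1@4 c2@4, authorship ..12...
After op 7 (add_cursor(1)): buffer="zgbbuwy" (len 7), cursors c3@1 c1@4 c2@4, authorship ..12...

Answer: zgbbuwy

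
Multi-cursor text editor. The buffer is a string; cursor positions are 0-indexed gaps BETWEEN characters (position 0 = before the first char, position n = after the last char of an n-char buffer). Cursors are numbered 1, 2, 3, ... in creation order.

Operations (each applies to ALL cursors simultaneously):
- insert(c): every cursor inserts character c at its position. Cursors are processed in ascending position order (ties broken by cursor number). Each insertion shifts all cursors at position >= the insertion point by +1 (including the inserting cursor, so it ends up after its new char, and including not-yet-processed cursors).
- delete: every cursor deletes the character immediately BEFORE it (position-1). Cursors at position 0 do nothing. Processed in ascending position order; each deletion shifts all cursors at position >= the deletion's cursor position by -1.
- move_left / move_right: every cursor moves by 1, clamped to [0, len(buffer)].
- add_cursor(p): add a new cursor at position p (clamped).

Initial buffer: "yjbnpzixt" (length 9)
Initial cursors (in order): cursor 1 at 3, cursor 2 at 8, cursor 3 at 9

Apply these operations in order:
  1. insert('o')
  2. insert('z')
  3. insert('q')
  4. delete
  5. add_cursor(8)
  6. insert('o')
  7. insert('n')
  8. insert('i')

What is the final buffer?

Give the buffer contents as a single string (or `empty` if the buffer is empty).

After op 1 (insert('o')): buffer="yjbonpzixoto" (len 12), cursors c1@4 c2@10 c3@12, authorship ...1.....2.3
After op 2 (insert('z')): buffer="yjboznpzixoztoz" (len 15), cursors c1@5 c2@12 c3@15, authorship ...11.....22.33
After op 3 (insert('q')): buffer="yjbozqnpzixozqtozq" (len 18), cursors c1@6 c2@14 c3@18, authorship ...111.....222.333
After op 4 (delete): buffer="yjboznpzixoztoz" (len 15), cursors c1@5 c2@12 c3@15, authorship ...11.....22.33
After op 5 (add_cursor(8)): buffer="yjboznpzixoztoz" (len 15), cursors c1@5 c4@8 c2@12 c3@15, authorship ...11.....22.33
After op 6 (insert('o')): buffer="yjbozonpzoixozotozo" (len 19), cursors c1@6 c4@10 c2@15 c3@19, authorship ...111...4..222.333
After op 7 (insert('n')): buffer="yjbozonnpzonixozontozon" (len 23), cursors c1@7 c4@12 c2@18 c3@23, authorship ...1111...44..2222.3333
After op 8 (insert('i')): buffer="yjbozoninpzoniixozonitozoni" (len 27), cursors c1@8 c4@14 c2@21 c3@27, authorship ...11111...444..22222.33333

Answer: yjbozoninpzoniixozonitozoni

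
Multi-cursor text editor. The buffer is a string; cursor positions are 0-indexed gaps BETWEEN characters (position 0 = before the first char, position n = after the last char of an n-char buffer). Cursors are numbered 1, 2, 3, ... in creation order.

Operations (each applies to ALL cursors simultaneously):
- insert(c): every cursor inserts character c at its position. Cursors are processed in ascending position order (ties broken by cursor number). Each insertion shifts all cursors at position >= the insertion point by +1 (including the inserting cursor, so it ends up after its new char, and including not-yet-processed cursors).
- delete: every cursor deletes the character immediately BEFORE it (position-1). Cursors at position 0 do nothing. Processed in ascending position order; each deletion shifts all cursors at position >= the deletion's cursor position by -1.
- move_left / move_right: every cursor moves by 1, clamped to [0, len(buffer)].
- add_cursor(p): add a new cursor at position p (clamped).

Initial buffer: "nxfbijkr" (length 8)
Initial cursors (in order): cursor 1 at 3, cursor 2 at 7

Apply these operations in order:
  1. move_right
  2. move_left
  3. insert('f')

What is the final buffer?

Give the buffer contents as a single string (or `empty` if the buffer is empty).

After op 1 (move_right): buffer="nxfbijkr" (len 8), cursors c1@4 c2@8, authorship ........
After op 2 (move_left): buffer="nxfbijkr" (len 8), cursors c1@3 c2@7, authorship ........
After op 3 (insert('f')): buffer="nxffbijkfr" (len 10), cursors c1@4 c2@9, authorship ...1....2.

Answer: nxffbijkfr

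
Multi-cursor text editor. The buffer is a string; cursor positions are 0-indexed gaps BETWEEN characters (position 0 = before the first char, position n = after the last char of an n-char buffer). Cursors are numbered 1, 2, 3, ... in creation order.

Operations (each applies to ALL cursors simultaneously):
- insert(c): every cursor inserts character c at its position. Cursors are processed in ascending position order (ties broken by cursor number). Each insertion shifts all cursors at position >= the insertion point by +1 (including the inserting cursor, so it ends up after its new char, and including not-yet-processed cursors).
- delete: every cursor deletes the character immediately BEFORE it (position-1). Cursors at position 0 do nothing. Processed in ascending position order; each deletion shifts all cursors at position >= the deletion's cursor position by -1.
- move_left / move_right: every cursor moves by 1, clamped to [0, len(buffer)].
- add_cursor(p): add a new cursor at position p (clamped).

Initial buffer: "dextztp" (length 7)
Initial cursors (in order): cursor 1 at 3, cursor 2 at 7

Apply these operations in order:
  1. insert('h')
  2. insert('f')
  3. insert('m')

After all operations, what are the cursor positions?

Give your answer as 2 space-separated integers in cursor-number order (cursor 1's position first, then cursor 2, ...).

After op 1 (insert('h')): buffer="dexhtztph" (len 9), cursors c1@4 c2@9, authorship ...1....2
After op 2 (insert('f')): buffer="dexhftztphf" (len 11), cursors c1@5 c2@11, authorship ...11....22
After op 3 (insert('m')): buffer="dexhfmtztphfm" (len 13), cursors c1@6 c2@13, authorship ...111....222

Answer: 6 13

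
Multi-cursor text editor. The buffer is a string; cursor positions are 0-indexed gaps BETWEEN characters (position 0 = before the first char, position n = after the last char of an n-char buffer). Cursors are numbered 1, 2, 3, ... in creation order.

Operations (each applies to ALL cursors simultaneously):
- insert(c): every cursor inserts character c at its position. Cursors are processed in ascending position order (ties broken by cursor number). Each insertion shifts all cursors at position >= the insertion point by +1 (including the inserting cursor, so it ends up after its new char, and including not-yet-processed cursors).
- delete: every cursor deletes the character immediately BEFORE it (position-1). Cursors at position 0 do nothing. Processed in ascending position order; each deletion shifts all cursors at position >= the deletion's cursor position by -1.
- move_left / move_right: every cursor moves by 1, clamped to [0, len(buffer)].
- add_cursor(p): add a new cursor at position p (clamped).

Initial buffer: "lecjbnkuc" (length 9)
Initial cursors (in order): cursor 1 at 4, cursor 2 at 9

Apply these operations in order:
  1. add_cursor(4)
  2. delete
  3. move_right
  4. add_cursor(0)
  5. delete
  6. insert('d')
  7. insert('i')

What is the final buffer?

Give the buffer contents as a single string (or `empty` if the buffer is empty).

After op 1 (add_cursor(4)): buffer="lecjbnkuc" (len 9), cursors c1@4 c3@4 c2@9, authorship .........
After op 2 (delete): buffer="lebnku" (len 6), cursors c1@2 c3@2 c2@6, authorship ......
After op 3 (move_right): buffer="lebnku" (len 6), cursors c1@3 c3@3 c2@6, authorship ......
After op 4 (add_cursor(0)): buffer="lebnku" (len 6), cursors c4@0 c1@3 c3@3 c2@6, authorship ......
After op 5 (delete): buffer="lnk" (len 3), cursors c4@0 c1@1 c3@1 c2@3, authorship ...
After op 6 (insert('d')): buffer="dlddnkd" (len 7), cursors c4@1 c1@4 c3@4 c2@7, authorship 4.13..2
After op 7 (insert('i')): buffer="dilddiinkdi" (len 11), cursors c4@2 c1@7 c3@7 c2@11, authorship 44.1313..22

Answer: dilddiinkdi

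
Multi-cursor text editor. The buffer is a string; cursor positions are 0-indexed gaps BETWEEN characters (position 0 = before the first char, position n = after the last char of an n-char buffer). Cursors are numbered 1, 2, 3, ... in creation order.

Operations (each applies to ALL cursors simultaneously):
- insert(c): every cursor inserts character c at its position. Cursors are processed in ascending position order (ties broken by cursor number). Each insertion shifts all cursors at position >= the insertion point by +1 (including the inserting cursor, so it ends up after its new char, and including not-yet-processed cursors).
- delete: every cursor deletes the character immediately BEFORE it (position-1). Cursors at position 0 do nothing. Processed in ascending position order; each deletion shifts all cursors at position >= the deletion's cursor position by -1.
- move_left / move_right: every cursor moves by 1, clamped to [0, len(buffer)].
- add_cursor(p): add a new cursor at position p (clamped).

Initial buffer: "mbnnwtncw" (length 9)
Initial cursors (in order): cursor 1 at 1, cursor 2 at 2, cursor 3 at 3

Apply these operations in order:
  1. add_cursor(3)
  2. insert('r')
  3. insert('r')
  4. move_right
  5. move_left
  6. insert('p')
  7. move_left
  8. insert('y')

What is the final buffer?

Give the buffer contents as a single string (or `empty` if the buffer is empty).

Answer: mrrypbrrypnrrrrpyypnwtncw

Derivation:
After op 1 (add_cursor(3)): buffer="mbnnwtncw" (len 9), cursors c1@1 c2@2 c3@3 c4@3, authorship .........
After op 2 (insert('r')): buffer="mrbrnrrnwtncw" (len 13), cursors c1@2 c2@4 c3@7 c4@7, authorship .1.2.34......
After op 3 (insert('r')): buffer="mrrbrrnrrrrnwtncw" (len 17), cursors c1@3 c2@6 c3@11 c4@11, authorship .11.22.3434......
After op 4 (move_right): buffer="mrrbrrnrrrrnwtncw" (len 17), cursors c1@4 c2@7 c3@12 c4@12, authorship .11.22.3434......
After op 5 (move_left): buffer="mrrbrrnrrrrnwtncw" (len 17), cursors c1@3 c2@6 c3@11 c4@11, authorship .11.22.3434......
After op 6 (insert('p')): buffer="mrrpbrrpnrrrrppnwtncw" (len 21), cursors c1@4 c2@8 c3@15 c4@15, authorship .111.222.343434......
After op 7 (move_left): buffer="mrrpbrrpnrrrrppnwtncw" (len 21), cursors c1@3 c2@7 c3@14 c4@14, authorship .111.222.343434......
After op 8 (insert('y')): buffer="mrrypbrrypnrrrrpyypnwtncw" (len 25), cursors c1@4 c2@9 c3@18 c4@18, authorship .1111.2222.34343344......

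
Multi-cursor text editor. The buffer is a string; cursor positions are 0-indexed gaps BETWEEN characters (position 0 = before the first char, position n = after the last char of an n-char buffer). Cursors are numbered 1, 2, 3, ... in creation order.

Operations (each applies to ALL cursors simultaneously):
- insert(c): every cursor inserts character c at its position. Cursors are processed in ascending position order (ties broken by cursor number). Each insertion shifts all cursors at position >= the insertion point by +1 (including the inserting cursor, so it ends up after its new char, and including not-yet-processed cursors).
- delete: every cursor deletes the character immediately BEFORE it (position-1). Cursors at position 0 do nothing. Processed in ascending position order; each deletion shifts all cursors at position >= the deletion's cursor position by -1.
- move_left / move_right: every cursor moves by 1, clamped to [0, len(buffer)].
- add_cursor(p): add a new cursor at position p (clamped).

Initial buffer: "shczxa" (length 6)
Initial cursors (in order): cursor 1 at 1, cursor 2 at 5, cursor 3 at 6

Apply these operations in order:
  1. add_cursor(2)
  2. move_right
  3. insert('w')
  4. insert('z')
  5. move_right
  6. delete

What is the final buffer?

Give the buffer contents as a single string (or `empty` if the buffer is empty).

Answer: shwzwzxaww

Derivation:
After op 1 (add_cursor(2)): buffer="shczxa" (len 6), cursors c1@1 c4@2 c2@5 c3@6, authorship ......
After op 2 (move_right): buffer="shczxa" (len 6), cursors c1@2 c4@3 c2@6 c3@6, authorship ......
After op 3 (insert('w')): buffer="shwcwzxaww" (len 10), cursors c1@3 c4@5 c2@10 c3@10, authorship ..1.4...23
After op 4 (insert('z')): buffer="shwzcwzzxawwzz" (len 14), cursors c1@4 c4@7 c2@14 c3@14, authorship ..11.44...2323
After op 5 (move_right): buffer="shwzcwzzxawwzz" (len 14), cursors c1@5 c4@8 c2@14 c3@14, authorship ..11.44...2323
After op 6 (delete): buffer="shwzwzxaww" (len 10), cursors c1@4 c4@6 c2@10 c3@10, authorship ..1144..23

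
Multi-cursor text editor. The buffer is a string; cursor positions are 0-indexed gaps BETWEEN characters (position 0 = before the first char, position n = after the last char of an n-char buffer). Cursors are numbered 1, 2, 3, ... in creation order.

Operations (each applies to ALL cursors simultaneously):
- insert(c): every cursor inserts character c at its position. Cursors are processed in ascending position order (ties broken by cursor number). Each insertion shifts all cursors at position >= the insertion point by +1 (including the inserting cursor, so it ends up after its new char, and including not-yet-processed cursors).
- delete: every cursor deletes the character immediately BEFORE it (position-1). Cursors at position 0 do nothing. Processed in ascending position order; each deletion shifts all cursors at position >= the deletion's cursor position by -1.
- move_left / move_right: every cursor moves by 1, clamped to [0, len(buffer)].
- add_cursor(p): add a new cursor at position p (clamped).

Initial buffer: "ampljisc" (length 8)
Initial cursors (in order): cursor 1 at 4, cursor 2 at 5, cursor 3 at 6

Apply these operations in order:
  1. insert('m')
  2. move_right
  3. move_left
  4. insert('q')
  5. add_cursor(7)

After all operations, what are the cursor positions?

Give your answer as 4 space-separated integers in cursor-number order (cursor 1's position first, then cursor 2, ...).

After op 1 (insert('m')): buffer="amplmjmimsc" (len 11), cursors c1@5 c2@7 c3@9, authorship ....1.2.3..
After op 2 (move_right): buffer="amplmjmimsc" (len 11), cursors c1@6 c2@8 c3@10, authorship ....1.2.3..
After op 3 (move_left): buffer="amplmjmimsc" (len 11), cursors c1@5 c2@7 c3@9, authorship ....1.2.3..
After op 4 (insert('q')): buffer="amplmqjmqimqsc" (len 14), cursors c1@6 c2@9 c3@12, authorship ....11.22.33..
After op 5 (add_cursor(7)): buffer="amplmqjmqimqsc" (len 14), cursors c1@6 c4@7 c2@9 c3@12, authorship ....11.22.33..

Answer: 6 9 12 7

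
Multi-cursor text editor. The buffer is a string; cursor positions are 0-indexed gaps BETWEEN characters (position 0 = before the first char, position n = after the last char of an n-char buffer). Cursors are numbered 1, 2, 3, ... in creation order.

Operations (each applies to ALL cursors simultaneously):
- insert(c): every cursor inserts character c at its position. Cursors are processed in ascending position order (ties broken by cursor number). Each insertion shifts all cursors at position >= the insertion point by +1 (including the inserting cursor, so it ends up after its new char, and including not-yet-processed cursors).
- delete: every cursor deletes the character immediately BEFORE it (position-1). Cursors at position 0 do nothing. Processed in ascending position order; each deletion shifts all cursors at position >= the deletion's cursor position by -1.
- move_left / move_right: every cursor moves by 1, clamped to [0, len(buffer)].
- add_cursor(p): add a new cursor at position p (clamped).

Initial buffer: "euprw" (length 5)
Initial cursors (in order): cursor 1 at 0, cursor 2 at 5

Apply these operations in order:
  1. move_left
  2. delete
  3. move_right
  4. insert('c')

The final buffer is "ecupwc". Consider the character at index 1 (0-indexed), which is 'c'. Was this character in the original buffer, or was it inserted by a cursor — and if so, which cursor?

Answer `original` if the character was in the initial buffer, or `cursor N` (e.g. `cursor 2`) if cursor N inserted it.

After op 1 (move_left): buffer="euprw" (len 5), cursors c1@0 c2@4, authorship .....
After op 2 (delete): buffer="eupw" (len 4), cursors c1@0 c2@3, authorship ....
After op 3 (move_right): buffer="eupw" (len 4), cursors c1@1 c2@4, authorship ....
After op 4 (insert('c')): buffer="ecupwc" (len 6), cursors c1@2 c2@6, authorship .1...2
Authorship (.=original, N=cursor N): . 1 . . . 2
Index 1: author = 1

Answer: cursor 1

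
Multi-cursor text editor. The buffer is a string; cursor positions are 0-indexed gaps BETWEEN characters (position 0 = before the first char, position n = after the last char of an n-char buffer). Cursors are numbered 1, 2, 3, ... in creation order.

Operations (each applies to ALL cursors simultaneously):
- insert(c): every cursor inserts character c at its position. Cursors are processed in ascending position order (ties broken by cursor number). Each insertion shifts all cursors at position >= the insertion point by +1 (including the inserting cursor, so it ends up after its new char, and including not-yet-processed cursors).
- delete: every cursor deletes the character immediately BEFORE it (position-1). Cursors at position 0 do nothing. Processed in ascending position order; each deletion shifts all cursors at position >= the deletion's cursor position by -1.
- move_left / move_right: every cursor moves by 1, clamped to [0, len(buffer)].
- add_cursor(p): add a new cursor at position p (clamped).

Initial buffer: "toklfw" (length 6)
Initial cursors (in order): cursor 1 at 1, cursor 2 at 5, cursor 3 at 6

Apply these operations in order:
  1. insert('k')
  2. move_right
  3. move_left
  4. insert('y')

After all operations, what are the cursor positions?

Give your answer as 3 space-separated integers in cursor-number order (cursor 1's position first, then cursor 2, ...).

After op 1 (insert('k')): buffer="tkoklfkwk" (len 9), cursors c1@2 c2@7 c3@9, authorship .1....2.3
After op 2 (move_right): buffer="tkoklfkwk" (len 9), cursors c1@3 c2@8 c3@9, authorship .1....2.3
After op 3 (move_left): buffer="tkoklfkwk" (len 9), cursors c1@2 c2@7 c3@8, authorship .1....2.3
After op 4 (insert('y')): buffer="tkyoklfkywyk" (len 12), cursors c1@3 c2@9 c3@11, authorship .11....22.33

Answer: 3 9 11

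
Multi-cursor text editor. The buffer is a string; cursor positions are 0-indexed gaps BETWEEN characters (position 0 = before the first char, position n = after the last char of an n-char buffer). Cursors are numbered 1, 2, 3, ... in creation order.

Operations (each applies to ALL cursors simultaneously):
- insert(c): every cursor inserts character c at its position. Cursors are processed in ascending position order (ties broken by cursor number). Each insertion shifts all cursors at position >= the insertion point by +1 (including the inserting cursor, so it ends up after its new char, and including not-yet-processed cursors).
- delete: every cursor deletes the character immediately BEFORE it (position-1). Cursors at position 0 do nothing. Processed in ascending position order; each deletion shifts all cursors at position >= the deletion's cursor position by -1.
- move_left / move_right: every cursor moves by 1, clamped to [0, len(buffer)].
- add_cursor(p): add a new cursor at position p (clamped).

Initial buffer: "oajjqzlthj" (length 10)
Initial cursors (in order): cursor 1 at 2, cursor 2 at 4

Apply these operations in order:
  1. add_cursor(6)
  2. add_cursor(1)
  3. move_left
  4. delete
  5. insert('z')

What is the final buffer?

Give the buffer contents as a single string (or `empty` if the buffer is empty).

After op 1 (add_cursor(6)): buffer="oajjqzlthj" (len 10), cursors c1@2 c2@4 c3@6, authorship ..........
After op 2 (add_cursor(1)): buffer="oajjqzlthj" (len 10), cursors c4@1 c1@2 c2@4 c3@6, authorship ..........
After op 3 (move_left): buffer="oajjqzlthj" (len 10), cursors c4@0 c1@1 c2@3 c3@5, authorship ..........
After op 4 (delete): buffer="ajzlthj" (len 7), cursors c1@0 c4@0 c2@1 c3@2, authorship .......
After op 5 (insert('z')): buffer="zzazjzzlthj" (len 11), cursors c1@2 c4@2 c2@4 c3@6, authorship 14.2.3.....

Answer: zzazjzzlthj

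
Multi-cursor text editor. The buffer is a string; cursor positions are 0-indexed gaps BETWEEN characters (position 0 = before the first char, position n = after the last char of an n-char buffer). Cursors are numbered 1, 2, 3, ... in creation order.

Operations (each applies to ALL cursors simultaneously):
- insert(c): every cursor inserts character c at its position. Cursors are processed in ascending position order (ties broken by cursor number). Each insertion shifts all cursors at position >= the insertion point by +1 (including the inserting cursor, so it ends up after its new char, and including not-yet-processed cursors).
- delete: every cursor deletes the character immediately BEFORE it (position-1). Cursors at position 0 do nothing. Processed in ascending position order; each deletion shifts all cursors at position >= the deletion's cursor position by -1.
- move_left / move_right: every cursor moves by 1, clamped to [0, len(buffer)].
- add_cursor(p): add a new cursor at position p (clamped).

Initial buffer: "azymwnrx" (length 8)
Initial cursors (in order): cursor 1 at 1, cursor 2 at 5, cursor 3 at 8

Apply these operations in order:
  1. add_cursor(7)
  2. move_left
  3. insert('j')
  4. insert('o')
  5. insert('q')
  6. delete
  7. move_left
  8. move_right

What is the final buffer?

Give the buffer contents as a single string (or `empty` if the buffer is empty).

After op 1 (add_cursor(7)): buffer="azymwnrx" (len 8), cursors c1@1 c2@5 c4@7 c3@8, authorship ........
After op 2 (move_left): buffer="azymwnrx" (len 8), cursors c1@0 c2@4 c4@6 c3@7, authorship ........
After op 3 (insert('j')): buffer="jazymjwnjrjx" (len 12), cursors c1@1 c2@6 c4@9 c3@11, authorship 1....2..4.3.
After op 4 (insert('o')): buffer="joazymjownjorjox" (len 16), cursors c1@2 c2@8 c4@12 c3@15, authorship 11....22..44.33.
After op 5 (insert('q')): buffer="joqazymjoqwnjoqrjoqx" (len 20), cursors c1@3 c2@10 c4@15 c3@19, authorship 111....222..444.333.
After op 6 (delete): buffer="joazymjownjorjox" (len 16), cursors c1@2 c2@8 c4@12 c3@15, authorship 11....22..44.33.
After op 7 (move_left): buffer="joazymjownjorjox" (len 16), cursors c1@1 c2@7 c4@11 c3@14, authorship 11....22..44.33.
After op 8 (move_right): buffer="joazymjownjorjox" (len 16), cursors c1@2 c2@8 c4@12 c3@15, authorship 11....22..44.33.

Answer: joazymjownjorjox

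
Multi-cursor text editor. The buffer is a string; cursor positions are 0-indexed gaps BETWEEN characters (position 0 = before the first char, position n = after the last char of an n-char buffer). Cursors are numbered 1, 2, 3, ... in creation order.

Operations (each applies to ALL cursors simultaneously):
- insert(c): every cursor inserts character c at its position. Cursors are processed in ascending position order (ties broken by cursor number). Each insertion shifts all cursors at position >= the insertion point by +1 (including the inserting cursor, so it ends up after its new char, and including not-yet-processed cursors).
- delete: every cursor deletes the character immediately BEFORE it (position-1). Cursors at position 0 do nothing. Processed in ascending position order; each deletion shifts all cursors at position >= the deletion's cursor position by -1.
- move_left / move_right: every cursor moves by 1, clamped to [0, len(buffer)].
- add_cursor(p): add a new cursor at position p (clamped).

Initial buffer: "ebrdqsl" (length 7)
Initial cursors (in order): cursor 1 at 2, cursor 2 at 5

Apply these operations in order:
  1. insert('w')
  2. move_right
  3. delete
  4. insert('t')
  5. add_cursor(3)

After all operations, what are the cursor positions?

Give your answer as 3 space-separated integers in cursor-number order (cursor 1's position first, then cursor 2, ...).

After op 1 (insert('w')): buffer="ebwrdqwsl" (len 9), cursors c1@3 c2@7, authorship ..1...2..
After op 2 (move_right): buffer="ebwrdqwsl" (len 9), cursors c1@4 c2@8, authorship ..1...2..
After op 3 (delete): buffer="ebwdqwl" (len 7), cursors c1@3 c2@6, authorship ..1..2.
After op 4 (insert('t')): buffer="ebwtdqwtl" (len 9), cursors c1@4 c2@8, authorship ..11..22.
After op 5 (add_cursor(3)): buffer="ebwtdqwtl" (len 9), cursors c3@3 c1@4 c2@8, authorship ..11..22.

Answer: 4 8 3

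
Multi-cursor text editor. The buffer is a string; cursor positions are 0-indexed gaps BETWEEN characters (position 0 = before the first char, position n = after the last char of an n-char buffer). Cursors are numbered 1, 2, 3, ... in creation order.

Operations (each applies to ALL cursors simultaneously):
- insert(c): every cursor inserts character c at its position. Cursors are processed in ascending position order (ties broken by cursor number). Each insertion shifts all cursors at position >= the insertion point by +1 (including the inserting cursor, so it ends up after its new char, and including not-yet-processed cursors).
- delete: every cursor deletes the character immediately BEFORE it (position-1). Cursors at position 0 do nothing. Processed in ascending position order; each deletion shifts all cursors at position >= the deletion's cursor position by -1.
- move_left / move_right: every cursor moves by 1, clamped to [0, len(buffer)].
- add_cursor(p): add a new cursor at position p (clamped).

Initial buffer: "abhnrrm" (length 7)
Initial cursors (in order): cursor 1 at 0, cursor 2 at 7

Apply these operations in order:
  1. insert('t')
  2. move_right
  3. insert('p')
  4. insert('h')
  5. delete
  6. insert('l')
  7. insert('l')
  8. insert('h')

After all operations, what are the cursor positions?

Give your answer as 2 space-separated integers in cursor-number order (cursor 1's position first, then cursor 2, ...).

Answer: 6 17

Derivation:
After op 1 (insert('t')): buffer="tabhnrrmt" (len 9), cursors c1@1 c2@9, authorship 1.......2
After op 2 (move_right): buffer="tabhnrrmt" (len 9), cursors c1@2 c2@9, authorship 1.......2
After op 3 (insert('p')): buffer="tapbhnrrmtp" (len 11), cursors c1@3 c2@11, authorship 1.1......22
After op 4 (insert('h')): buffer="taphbhnrrmtph" (len 13), cursors c1@4 c2@13, authorship 1.11......222
After op 5 (delete): buffer="tapbhnrrmtp" (len 11), cursors c1@3 c2@11, authorship 1.1......22
After op 6 (insert('l')): buffer="taplbhnrrmtpl" (len 13), cursors c1@4 c2@13, authorship 1.11......222
After op 7 (insert('l')): buffer="tapllbhnrrmtpll" (len 15), cursors c1@5 c2@15, authorship 1.111......2222
After op 8 (insert('h')): buffer="tapllhbhnrrmtpllh" (len 17), cursors c1@6 c2@17, authorship 1.1111......22222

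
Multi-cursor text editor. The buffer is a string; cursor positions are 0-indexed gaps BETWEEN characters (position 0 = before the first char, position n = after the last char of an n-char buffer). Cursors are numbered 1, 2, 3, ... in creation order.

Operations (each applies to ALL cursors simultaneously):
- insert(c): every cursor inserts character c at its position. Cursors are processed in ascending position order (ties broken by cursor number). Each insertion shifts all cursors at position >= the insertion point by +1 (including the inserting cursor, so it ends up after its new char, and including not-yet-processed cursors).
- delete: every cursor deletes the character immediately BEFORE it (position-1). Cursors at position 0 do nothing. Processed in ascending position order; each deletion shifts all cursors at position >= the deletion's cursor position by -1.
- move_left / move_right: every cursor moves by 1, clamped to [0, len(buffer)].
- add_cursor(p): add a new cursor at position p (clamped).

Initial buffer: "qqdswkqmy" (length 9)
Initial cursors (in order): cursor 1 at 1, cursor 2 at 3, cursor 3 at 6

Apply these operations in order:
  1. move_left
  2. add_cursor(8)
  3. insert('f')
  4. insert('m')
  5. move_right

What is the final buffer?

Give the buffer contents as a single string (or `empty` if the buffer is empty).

Answer: fmqqfmdswfmkqmfmy

Derivation:
After op 1 (move_left): buffer="qqdswkqmy" (len 9), cursors c1@0 c2@2 c3@5, authorship .........
After op 2 (add_cursor(8)): buffer="qqdswkqmy" (len 9), cursors c1@0 c2@2 c3@5 c4@8, authorship .........
After op 3 (insert('f')): buffer="fqqfdswfkqmfy" (len 13), cursors c1@1 c2@4 c3@8 c4@12, authorship 1..2...3...4.
After op 4 (insert('m')): buffer="fmqqfmdswfmkqmfmy" (len 17), cursors c1@2 c2@6 c3@11 c4@16, authorship 11..22...33...44.
After op 5 (move_right): buffer="fmqqfmdswfmkqmfmy" (len 17), cursors c1@3 c2@7 c3@12 c4@17, authorship 11..22...33...44.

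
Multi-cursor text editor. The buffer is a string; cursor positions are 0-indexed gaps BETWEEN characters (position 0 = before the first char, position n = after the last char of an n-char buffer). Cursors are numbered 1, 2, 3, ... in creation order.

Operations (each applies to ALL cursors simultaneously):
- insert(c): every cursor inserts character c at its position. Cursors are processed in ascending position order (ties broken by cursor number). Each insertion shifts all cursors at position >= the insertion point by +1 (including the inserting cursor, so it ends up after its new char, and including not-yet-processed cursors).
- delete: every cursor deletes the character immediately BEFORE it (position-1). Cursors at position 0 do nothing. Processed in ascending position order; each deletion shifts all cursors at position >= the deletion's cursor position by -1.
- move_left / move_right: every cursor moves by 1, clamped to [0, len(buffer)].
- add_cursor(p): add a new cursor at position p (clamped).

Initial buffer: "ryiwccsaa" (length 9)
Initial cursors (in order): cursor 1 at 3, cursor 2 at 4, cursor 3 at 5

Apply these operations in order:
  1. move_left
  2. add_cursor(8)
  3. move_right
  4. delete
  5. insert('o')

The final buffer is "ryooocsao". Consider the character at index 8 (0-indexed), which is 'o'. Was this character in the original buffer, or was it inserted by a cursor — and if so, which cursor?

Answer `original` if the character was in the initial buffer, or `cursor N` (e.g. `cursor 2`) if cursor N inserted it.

Answer: cursor 4

Derivation:
After op 1 (move_left): buffer="ryiwccsaa" (len 9), cursors c1@2 c2@3 c3@4, authorship .........
After op 2 (add_cursor(8)): buffer="ryiwccsaa" (len 9), cursors c1@2 c2@3 c3@4 c4@8, authorship .........
After op 3 (move_right): buffer="ryiwccsaa" (len 9), cursors c1@3 c2@4 c3@5 c4@9, authorship .........
After op 4 (delete): buffer="rycsa" (len 5), cursors c1@2 c2@2 c3@2 c4@5, authorship .....
After op 5 (insert('o')): buffer="ryooocsao" (len 9), cursors c1@5 c2@5 c3@5 c4@9, authorship ..123...4
Authorship (.=original, N=cursor N): . . 1 2 3 . . . 4
Index 8: author = 4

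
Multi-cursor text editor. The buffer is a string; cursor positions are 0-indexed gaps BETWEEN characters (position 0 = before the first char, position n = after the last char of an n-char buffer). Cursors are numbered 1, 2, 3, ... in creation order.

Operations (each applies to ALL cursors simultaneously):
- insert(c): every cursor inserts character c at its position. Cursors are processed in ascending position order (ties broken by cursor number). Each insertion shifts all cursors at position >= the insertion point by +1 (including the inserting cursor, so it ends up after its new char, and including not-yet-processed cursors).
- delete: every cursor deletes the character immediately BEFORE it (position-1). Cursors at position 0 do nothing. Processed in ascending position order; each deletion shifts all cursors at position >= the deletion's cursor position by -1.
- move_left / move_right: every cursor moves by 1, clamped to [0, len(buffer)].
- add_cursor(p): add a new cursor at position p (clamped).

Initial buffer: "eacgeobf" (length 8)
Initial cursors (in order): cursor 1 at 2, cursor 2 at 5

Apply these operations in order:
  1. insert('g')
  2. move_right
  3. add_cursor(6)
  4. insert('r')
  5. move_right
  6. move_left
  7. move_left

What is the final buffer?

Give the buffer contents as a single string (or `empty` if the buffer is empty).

After op 1 (insert('g')): buffer="eagcgegobf" (len 10), cursors c1@3 c2@7, authorship ..1...2...
After op 2 (move_right): buffer="eagcgegobf" (len 10), cursors c1@4 c2@8, authorship ..1...2...
After op 3 (add_cursor(6)): buffer="eagcgegobf" (len 10), cursors c1@4 c3@6 c2@8, authorship ..1...2...
After op 4 (insert('r')): buffer="eagcrgergorbf" (len 13), cursors c1@5 c3@8 c2@11, authorship ..1.1..32.2..
After op 5 (move_right): buffer="eagcrgergorbf" (len 13), cursors c1@6 c3@9 c2@12, authorship ..1.1..32.2..
After op 6 (move_left): buffer="eagcrgergorbf" (len 13), cursors c1@5 c3@8 c2@11, authorship ..1.1..32.2..
After op 7 (move_left): buffer="eagcrgergorbf" (len 13), cursors c1@4 c3@7 c2@10, authorship ..1.1..32.2..

Answer: eagcrgergorbf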